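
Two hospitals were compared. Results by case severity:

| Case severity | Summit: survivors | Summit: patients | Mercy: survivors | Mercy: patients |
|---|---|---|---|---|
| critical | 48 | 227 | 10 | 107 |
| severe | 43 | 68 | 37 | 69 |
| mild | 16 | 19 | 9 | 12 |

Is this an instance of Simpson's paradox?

No

Critical: Summit 48/227 = 21.1%, Mercy 10/107 = 9.3% → Summit
Severe: Summit 43/68 = 63.2%, Mercy 37/69 = 53.6% → Summit
Mild: Summit 16/19 = 84.2%, Mercy 9/12 = 75.0% → Summit
Overall: Summit 107/314 = 34.1%, Mercy 56/188 = 29.8% → Summit
Summit wins overall and in every case group — no reversal.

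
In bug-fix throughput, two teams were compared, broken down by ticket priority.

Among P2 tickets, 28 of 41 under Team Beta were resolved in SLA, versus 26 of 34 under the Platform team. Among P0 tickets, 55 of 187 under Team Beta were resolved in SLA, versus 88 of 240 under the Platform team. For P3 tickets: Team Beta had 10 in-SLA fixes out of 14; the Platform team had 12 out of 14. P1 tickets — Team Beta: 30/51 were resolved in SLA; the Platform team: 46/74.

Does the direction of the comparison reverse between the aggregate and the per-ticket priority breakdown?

P2: Team Beta 28/41 = 68.3%, the Platform team 26/34 = 76.5% → the Platform team
P0: Team Beta 55/187 = 29.4%, the Platform team 88/240 = 36.7% → the Platform team
P3: Team Beta 10/14 = 71.4%, the Platform team 12/14 = 85.7% → the Platform team
P1: Team Beta 30/51 = 58.8%, the Platform team 46/74 = 62.2% → the Platform team
Overall: Team Beta 123/293 = 42.0%, the Platform team 172/362 = 47.5% → the Platform team
The Platform team wins overall and in every ticket group — no reversal.

No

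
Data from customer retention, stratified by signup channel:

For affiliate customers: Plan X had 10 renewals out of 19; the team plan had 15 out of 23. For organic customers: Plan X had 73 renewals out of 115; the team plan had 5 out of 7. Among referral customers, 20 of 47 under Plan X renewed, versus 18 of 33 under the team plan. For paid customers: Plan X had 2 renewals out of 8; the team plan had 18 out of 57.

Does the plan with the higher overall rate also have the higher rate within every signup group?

Affiliate: Plan X 10/19 = 52.6%, the team plan 15/23 = 65.2% → the team plan
Organic: Plan X 73/115 = 63.5%, the team plan 5/7 = 71.4% → the team plan
Referral: Plan X 20/47 = 42.6%, the team plan 18/33 = 54.5% → the team plan
Paid: Plan X 2/8 = 25.0%, the team plan 18/57 = 31.6% → the team plan
Overall: Plan X 105/189 = 55.6%, the team plan 56/120 = 46.7% → Plan X
The team plan wins each signup group but Plan X wins overall — the comparison reverses. The team plan's customers skew toward paid, which has a lower base rate.

No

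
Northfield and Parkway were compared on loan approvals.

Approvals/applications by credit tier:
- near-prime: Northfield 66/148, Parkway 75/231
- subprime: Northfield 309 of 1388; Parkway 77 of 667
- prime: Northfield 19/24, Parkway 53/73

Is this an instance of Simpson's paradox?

No

Near-prime: Northfield 66/148 = 44.6%, Parkway 75/231 = 32.5% → Northfield
Subprime: Northfield 309/1388 = 22.3%, Parkway 77/667 = 11.5% → Northfield
Prime: Northfield 19/24 = 79.2%, Parkway 53/73 = 72.6% → Northfield
Overall: Northfield 394/1560 = 25.3%, Parkway 205/971 = 21.1% → Northfield
Northfield wins overall and in every credit group — no reversal.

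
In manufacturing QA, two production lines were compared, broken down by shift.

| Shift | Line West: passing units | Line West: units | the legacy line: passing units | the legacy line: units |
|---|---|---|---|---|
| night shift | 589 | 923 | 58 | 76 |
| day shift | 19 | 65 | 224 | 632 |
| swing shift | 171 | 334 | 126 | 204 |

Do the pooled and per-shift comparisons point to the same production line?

No

Night shift: Line West 589/923 = 63.8%, the legacy line 58/76 = 76.3% → the legacy line
Day shift: Line West 19/65 = 29.2%, the legacy line 224/632 = 35.4% → the legacy line
Swing shift: Line West 171/334 = 51.2%, the legacy line 126/204 = 61.8% → the legacy line
Overall: Line West 779/1322 = 58.9%, the legacy line 408/912 = 44.7% → Line West
The legacy line wins each shift group but Line West wins overall — the comparison reverses. The legacy line's units skew toward day shift, which has a lower base rate.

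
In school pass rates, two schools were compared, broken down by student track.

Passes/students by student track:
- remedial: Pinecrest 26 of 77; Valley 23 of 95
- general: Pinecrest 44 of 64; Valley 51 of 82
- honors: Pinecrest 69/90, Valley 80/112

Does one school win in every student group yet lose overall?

No

Remedial: Pinecrest 26/77 = 33.8%, Valley 23/95 = 24.2% → Pinecrest
General: Pinecrest 44/64 = 68.8%, Valley 51/82 = 62.2% → Pinecrest
Honors: Pinecrest 69/90 = 76.7%, Valley 80/112 = 71.4% → Pinecrest
Overall: Pinecrest 139/231 = 60.2%, Valley 154/289 = 53.3% → Pinecrest
Pinecrest wins overall and in every student group — no reversal.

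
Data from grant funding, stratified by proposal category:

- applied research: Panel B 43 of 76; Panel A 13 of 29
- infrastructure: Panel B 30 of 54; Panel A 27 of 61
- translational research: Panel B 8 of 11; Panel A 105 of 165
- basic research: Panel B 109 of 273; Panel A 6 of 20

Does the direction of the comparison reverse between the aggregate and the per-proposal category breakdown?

Applied research: Panel B 43/76 = 56.6%, Panel A 13/29 = 44.8% → Panel B
Infrastructure: Panel B 30/54 = 55.6%, Panel A 27/61 = 44.3% → Panel B
Translational research: Panel B 8/11 = 72.7%, Panel A 105/165 = 63.6% → Panel B
Basic research: Panel B 109/273 = 39.9%, Panel A 6/20 = 30.0% → Panel B
Overall: Panel B 190/414 = 45.9%, Panel A 151/275 = 54.9% → Panel A
Panel B wins each proposal group but Panel A wins overall — the comparison reverses. Panel B's proposals skew toward basic research, which has a lower base rate.

Yes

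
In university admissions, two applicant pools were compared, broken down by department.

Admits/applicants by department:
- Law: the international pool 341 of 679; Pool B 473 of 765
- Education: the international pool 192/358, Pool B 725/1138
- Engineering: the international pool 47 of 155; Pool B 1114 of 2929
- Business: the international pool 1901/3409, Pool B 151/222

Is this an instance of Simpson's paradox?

Yes

Law: the international pool 341/679 = 50.2%, Pool B 473/765 = 61.8% → Pool B
Education: the international pool 192/358 = 53.6%, Pool B 725/1138 = 63.7% → Pool B
Engineering: the international pool 47/155 = 30.3%, Pool B 1114/2929 = 38.0% → Pool B
Business: the international pool 1901/3409 = 55.8%, Pool B 151/222 = 68.0% → Pool B
Overall: the international pool 2481/4601 = 53.9%, Pool B 2463/5054 = 48.7% → the international pool
Pool B wins each department group but the international pool wins overall — the comparison reverses. Pool B's applicants skew toward Engineering, which has a lower base rate.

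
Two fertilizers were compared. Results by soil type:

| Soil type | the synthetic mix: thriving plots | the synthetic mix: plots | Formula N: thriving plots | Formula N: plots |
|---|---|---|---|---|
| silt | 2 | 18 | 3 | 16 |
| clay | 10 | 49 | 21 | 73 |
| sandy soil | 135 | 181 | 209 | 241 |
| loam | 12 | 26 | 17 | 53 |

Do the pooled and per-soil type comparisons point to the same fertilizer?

Silt: the synthetic mix 2/18 = 11.1%, Formula N 3/16 = 18.8% → Formula N
Clay: the synthetic mix 10/49 = 20.4%, Formula N 21/73 = 28.8% → Formula N
Sandy soil: the synthetic mix 135/181 = 74.6%, Formula N 209/241 = 86.7% → Formula N
Loam: the synthetic mix 12/26 = 46.2%, Formula N 17/53 = 32.1% → the synthetic mix
Overall: the synthetic mix 159/274 = 58.0%, Formula N 250/383 = 65.3% → Formula N
Neither sweeps: the synthetic mix wins 1 of 4 groups, Formula N wins 3. Formula N wins overall but not every group — no Simpson reversal.

No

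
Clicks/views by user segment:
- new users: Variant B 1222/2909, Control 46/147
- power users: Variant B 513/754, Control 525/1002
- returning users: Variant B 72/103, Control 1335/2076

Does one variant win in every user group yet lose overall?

Yes

New users: Variant B 1222/2909 = 42.0%, Control 46/147 = 31.3% → Variant B
Power users: Variant B 513/754 = 68.0%, Control 525/1002 = 52.4% → Variant B
Returning users: Variant B 72/103 = 69.9%, Control 1335/2076 = 64.3% → Variant B
Overall: Variant B 1807/3766 = 48.0%, Control 1906/3225 = 59.1% → Control
Variant B wins each user group but Control wins overall — the comparison reverses. Variant B's views skew toward new users, which has a lower base rate.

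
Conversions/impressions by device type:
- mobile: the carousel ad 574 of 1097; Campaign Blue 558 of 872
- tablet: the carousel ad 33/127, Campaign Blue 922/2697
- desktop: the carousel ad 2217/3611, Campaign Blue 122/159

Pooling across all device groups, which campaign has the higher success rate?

Mobile: the carousel ad 574/1097 = 52.3%, Campaign Blue 558/872 = 64.0% → Campaign Blue
Tablet: the carousel ad 33/127 = 26.0%, Campaign Blue 922/2697 = 34.2% → Campaign Blue
Desktop: the carousel ad 2217/3611 = 61.4%, Campaign Blue 122/159 = 76.7% → Campaign Blue
Overall: the carousel ad 2824/4835 = 58.4%, Campaign Blue 1602/3728 = 43.0% → the carousel ad
(Campaign Blue wins every device group but the carousel ad wins overall — Campaign Blue's impressions skew toward the low-rate tablet group.)

the carousel ad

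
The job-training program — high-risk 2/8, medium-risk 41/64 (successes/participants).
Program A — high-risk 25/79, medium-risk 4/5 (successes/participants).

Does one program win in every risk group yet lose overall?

Yes

High-risk: the job-training program 2/8 = 25.0%, Program A 25/79 = 31.6% → Program A
Medium-risk: the job-training program 41/64 = 64.1%, Program A 4/5 = 80.0% → Program A
Overall: the job-training program 43/72 = 59.7%, Program A 29/84 = 34.5% → the job-training program
Program A wins each risk group but the job-training program wins overall — the comparison reverses. Program A's participants skew toward high-risk, which has a lower base rate.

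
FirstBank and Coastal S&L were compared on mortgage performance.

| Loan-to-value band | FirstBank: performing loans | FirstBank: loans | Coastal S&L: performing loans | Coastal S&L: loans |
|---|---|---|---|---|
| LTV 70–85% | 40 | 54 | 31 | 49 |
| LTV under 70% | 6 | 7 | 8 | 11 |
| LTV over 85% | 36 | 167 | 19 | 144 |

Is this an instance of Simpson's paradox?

No

LTV 70–85%: FirstBank 40/54 = 74.1%, Coastal S&L 31/49 = 63.3% → FirstBank
LTV under 70%: FirstBank 6/7 = 85.7%, Coastal S&L 8/11 = 72.7% → FirstBank
LTV over 85%: FirstBank 36/167 = 21.6%, Coastal S&L 19/144 = 13.2% → FirstBank
Overall: FirstBank 82/228 = 36.0%, Coastal S&L 58/204 = 28.4% → FirstBank
FirstBank wins overall and in every loan-to-value group — no reversal.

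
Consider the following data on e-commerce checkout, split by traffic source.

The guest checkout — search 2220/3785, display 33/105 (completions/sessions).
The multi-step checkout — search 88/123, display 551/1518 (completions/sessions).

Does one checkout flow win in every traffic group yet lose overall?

Yes

Search: the guest checkout 2220/3785 = 58.7%, the multi-step checkout 88/123 = 71.5% → the multi-step checkout
Display: the guest checkout 33/105 = 31.4%, the multi-step checkout 551/1518 = 36.3% → the multi-step checkout
Overall: the guest checkout 2253/3890 = 57.9%, the multi-step checkout 639/1641 = 38.9% → the guest checkout
The multi-step checkout wins each traffic group but the guest checkout wins overall — the comparison reverses. The multi-step checkout's sessions skew toward display, which has a lower base rate.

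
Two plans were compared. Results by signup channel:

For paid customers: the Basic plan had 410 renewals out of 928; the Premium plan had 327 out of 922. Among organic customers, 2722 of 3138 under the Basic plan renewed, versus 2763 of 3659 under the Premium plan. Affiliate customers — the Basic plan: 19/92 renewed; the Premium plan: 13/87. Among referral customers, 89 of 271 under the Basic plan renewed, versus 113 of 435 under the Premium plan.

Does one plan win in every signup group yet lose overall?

No

Paid: the Basic plan 410/928 = 44.2%, the Premium plan 327/922 = 35.5% → the Basic plan
Organic: the Basic plan 2722/3138 = 86.7%, the Premium plan 2763/3659 = 75.5% → the Basic plan
Affiliate: the Basic plan 19/92 = 20.7%, the Premium plan 13/87 = 14.9% → the Basic plan
Referral: the Basic plan 89/271 = 32.8%, the Premium plan 113/435 = 26.0% → the Basic plan
Overall: the Basic plan 3240/4429 = 73.2%, the Premium plan 3216/5103 = 63.0% → the Basic plan
The Basic plan wins overall and in every signup group — no reversal.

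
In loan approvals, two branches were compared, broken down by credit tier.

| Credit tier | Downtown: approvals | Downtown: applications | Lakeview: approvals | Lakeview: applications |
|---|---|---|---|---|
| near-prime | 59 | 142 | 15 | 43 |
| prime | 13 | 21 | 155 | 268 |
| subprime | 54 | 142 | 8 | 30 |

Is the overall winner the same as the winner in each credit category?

No

Near-prime: Downtown 59/142 = 41.5%, Lakeview 15/43 = 34.9% → Downtown
Prime: Downtown 13/21 = 61.9%, Lakeview 155/268 = 57.8% → Downtown
Subprime: Downtown 54/142 = 38.0%, Lakeview 8/30 = 26.7% → Downtown
Overall: Downtown 126/305 = 41.3%, Lakeview 178/341 = 52.2% → Lakeview
Downtown wins each credit group but Lakeview wins overall — the comparison reverses. Downtown's applications skew toward subprime, which has a lower base rate.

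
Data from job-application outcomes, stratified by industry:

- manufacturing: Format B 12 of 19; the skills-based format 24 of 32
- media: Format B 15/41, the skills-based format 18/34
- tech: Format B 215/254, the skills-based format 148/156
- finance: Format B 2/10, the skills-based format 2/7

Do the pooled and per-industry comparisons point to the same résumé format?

Manufacturing: Format B 12/19 = 63.2%, the skills-based format 24/32 = 75.0% → the skills-based format
Media: Format B 15/41 = 36.6%, the skills-based format 18/34 = 52.9% → the skills-based format
Tech: Format B 215/254 = 84.6%, the skills-based format 148/156 = 94.9% → the skills-based format
Finance: Format B 2/10 = 20.0%, the skills-based format 2/7 = 28.6% → the skills-based format
Overall: Format B 244/324 = 75.3%, the skills-based format 192/229 = 83.8% → the skills-based format
The skills-based format wins overall and in every industry group — no reversal.

Yes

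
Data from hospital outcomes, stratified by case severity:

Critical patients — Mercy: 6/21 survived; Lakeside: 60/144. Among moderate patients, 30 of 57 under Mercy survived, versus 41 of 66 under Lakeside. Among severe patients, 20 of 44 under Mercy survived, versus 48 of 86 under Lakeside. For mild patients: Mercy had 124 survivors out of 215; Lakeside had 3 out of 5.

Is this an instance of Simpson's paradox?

Yes

Critical: Mercy 6/21 = 28.6%, Lakeside 60/144 = 41.7% → Lakeside
Moderate: Mercy 30/57 = 52.6%, Lakeside 41/66 = 62.1% → Lakeside
Severe: Mercy 20/44 = 45.5%, Lakeside 48/86 = 55.8% → Lakeside
Mild: Mercy 124/215 = 57.7%, Lakeside 3/5 = 60.0% → Lakeside
Overall: Mercy 180/337 = 53.4%, Lakeside 152/301 = 50.5% → Mercy
Lakeside wins each case group but Mercy wins overall — the comparison reverses. Lakeside's patients skew toward critical, which has a lower base rate.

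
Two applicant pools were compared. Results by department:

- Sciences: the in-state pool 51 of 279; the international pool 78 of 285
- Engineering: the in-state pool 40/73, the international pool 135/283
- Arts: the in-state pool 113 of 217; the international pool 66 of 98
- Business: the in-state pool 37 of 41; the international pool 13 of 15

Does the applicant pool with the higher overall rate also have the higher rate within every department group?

Sciences: the in-state pool 51/279 = 18.3%, the international pool 78/285 = 27.4% → the international pool
Engineering: the in-state pool 40/73 = 54.8%, the international pool 135/283 = 47.7% → the in-state pool
Arts: the in-state pool 113/217 = 52.1%, the international pool 66/98 = 67.3% → the international pool
Business: the in-state pool 37/41 = 90.2%, the international pool 13/15 = 86.7% → the in-state pool
Overall: the in-state pool 241/610 = 39.5%, the international pool 292/681 = 42.9% → the international pool
Neither sweeps: the in-state pool wins 2 of 4 groups, the international pool wins 2. The international pool wins overall but not every group — no Simpson reversal.

No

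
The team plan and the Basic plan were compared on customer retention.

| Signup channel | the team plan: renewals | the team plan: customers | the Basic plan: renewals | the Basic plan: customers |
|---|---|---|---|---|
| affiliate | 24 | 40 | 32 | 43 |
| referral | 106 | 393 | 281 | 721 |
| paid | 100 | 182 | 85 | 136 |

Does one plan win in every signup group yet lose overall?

Affiliate: the team plan 24/40 = 60.0%, the Basic plan 32/43 = 74.4% → the Basic plan
Referral: the team plan 106/393 = 27.0%, the Basic plan 281/721 = 39.0% → the Basic plan
Paid: the team plan 100/182 = 54.9%, the Basic plan 85/136 = 62.5% → the Basic plan
Overall: the team plan 230/615 = 37.4%, the Basic plan 398/900 = 44.2% → the Basic plan
The Basic plan wins overall and in every signup group — no reversal.

No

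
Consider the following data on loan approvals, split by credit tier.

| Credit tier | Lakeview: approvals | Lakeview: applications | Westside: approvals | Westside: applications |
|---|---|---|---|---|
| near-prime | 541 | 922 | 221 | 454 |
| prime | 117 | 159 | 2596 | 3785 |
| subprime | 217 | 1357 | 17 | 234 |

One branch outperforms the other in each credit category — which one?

Lakeview

Near-prime: Lakeview 541/922 = 58.7%, Westside 221/454 = 48.7% → Lakeview
Prime: Lakeview 117/159 = 73.6%, Westside 2596/3785 = 68.6% → Lakeview
Subprime: Lakeview 217/1357 = 16.0%, Westside 17/234 = 7.3% → Lakeview
Lakeview has the higher rate in all 3 groups.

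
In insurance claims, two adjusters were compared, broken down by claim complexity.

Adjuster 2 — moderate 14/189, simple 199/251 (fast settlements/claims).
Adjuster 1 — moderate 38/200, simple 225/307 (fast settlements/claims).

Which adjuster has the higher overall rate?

Adjuster 1

Moderate: Adjuster 2 14/189 = 7.4%, Adjuster 1 38/200 = 19.0% → Adjuster 1
Simple: Adjuster 2 199/251 = 79.3%, Adjuster 1 225/307 = 73.3% → Adjuster 2
Overall: Adjuster 2 213/440 = 48.4%, Adjuster 1 263/507 = 51.9% → Adjuster 1
(Neither sweeps every claim group, but Adjuster 1 has the higher pooled rate.)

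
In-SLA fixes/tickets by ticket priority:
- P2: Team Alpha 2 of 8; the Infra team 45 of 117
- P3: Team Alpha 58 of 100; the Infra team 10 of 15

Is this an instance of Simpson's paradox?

Yes

P2: Team Alpha 2/8 = 25.0%, the Infra team 45/117 = 38.5% → the Infra team
P3: Team Alpha 58/100 = 58.0%, the Infra team 10/15 = 66.7% → the Infra team
Overall: Team Alpha 60/108 = 55.6%, the Infra team 55/132 = 41.7% → Team Alpha
The Infra team wins each ticket group but Team Alpha wins overall — the comparison reverses. The Infra team's tickets skew toward P2, which has a lower base rate.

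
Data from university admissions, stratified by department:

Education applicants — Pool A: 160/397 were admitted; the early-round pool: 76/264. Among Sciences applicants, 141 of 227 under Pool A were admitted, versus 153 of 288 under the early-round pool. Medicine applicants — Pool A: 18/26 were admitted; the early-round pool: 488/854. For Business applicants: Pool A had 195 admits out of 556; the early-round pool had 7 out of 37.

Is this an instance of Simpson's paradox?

Education: Pool A 160/397 = 40.3%, the early-round pool 76/264 = 28.8% → Pool A
Sciences: Pool A 141/227 = 62.1%, the early-round pool 153/288 = 53.1% → Pool A
Medicine: Pool A 18/26 = 69.2%, the early-round pool 488/854 = 57.1% → Pool A
Business: Pool A 195/556 = 35.1%, the early-round pool 7/37 = 18.9% → Pool A
Overall: Pool A 514/1206 = 42.6%, the early-round pool 724/1443 = 50.2% → the early-round pool
Pool A wins each department group but the early-round pool wins overall — the comparison reverses. Pool A's applicants skew toward Business, which has a lower base rate.

Yes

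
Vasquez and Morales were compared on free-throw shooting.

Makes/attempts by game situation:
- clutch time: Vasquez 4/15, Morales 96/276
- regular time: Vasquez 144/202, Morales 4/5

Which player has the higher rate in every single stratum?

Clutch time: Vasquez 4/15 = 26.7%, Morales 96/276 = 34.8% → Morales
Regular time: Vasquez 144/202 = 71.3%, Morales 4/5 = 80.0% → Morales
Morales has the higher rate in both groups.

Morales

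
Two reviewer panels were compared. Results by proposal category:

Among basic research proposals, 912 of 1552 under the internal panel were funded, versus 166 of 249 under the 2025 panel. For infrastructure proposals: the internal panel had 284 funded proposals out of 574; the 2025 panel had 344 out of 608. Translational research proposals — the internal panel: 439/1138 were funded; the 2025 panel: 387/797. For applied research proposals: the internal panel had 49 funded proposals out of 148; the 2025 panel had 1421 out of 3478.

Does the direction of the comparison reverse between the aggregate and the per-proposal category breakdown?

Yes

Basic research: the internal panel 912/1552 = 58.8%, the 2025 panel 166/249 = 66.7% → the 2025 panel
Infrastructure: the internal panel 284/574 = 49.5%, the 2025 panel 344/608 = 56.6% → the 2025 panel
Translational research: the internal panel 439/1138 = 38.6%, the 2025 panel 387/797 = 48.6% → the 2025 panel
Applied research: the internal panel 49/148 = 33.1%, the 2025 panel 1421/3478 = 40.9% → the 2025 panel
Overall: the internal panel 1684/3412 = 49.4%, the 2025 panel 2318/5132 = 45.2% → the internal panel
The 2025 panel wins each proposal group but the internal panel wins overall — the comparison reverses. The 2025 panel's proposals skew toward applied research, which has a lower base rate.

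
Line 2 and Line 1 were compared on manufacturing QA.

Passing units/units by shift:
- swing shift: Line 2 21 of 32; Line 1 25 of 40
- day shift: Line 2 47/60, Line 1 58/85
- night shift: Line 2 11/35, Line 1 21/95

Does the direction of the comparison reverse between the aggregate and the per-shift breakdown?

Swing shift: Line 2 21/32 = 65.6%, Line 1 25/40 = 62.5% → Line 2
Day shift: Line 2 47/60 = 78.3%, Line 1 58/85 = 68.2% → Line 2
Night shift: Line 2 11/35 = 31.4%, Line 1 21/95 = 22.1% → Line 2
Overall: Line 2 79/127 = 62.2%, Line 1 104/220 = 47.3% → Line 2
Line 2 wins overall and in every shift group — no reversal.

No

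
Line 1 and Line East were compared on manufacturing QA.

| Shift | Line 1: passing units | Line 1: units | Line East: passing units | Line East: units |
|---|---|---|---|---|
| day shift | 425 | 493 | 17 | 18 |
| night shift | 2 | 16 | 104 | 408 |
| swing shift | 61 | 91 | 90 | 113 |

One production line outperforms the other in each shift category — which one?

Line East

Day shift: Line 1 425/493 = 86.2%, Line East 17/18 = 94.4% → Line East
Night shift: Line 1 2/16 = 12.5%, Line East 104/408 = 25.5% → Line East
Swing shift: Line 1 61/91 = 67.0%, Line East 90/113 = 79.6% → Line East
Line East has the higher rate in all 3 groups.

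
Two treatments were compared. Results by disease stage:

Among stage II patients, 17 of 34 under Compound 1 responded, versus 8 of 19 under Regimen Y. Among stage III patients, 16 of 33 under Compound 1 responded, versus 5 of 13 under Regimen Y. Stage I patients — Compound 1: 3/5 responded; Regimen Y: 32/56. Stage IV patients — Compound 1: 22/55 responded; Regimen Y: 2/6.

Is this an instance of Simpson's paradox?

Yes

Stage II: Compound 1 17/34 = 50.0%, Regimen Y 8/19 = 42.1% → Compound 1
Stage III: Compound 1 16/33 = 48.5%, Regimen Y 5/13 = 38.5% → Compound 1
Stage I: Compound 1 3/5 = 60.0%, Regimen Y 32/56 = 57.1% → Compound 1
Stage IV: Compound 1 22/55 = 40.0%, Regimen Y 2/6 = 33.3% → Compound 1
Overall: Compound 1 58/127 = 45.7%, Regimen Y 47/94 = 50.0% → Regimen Y
Compound 1 wins each disease group but Regimen Y wins overall — the comparison reverses. Compound 1's patients skew toward stage IV, which has a lower base rate.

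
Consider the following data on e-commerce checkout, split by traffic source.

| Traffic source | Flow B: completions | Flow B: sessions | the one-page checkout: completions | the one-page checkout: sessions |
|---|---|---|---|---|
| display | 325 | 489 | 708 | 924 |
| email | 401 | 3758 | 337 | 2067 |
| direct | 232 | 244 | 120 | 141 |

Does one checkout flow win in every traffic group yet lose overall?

Display: Flow B 325/489 = 66.5%, the one-page checkout 708/924 = 76.6% → the one-page checkout
Email: Flow B 401/3758 = 10.7%, the one-page checkout 337/2067 = 16.3% → the one-page checkout
Direct: Flow B 232/244 = 95.1%, the one-page checkout 120/141 = 85.1% → Flow B
Overall: Flow B 958/4491 = 21.3%, the one-page checkout 1165/3132 = 37.2% → the one-page checkout
Neither sweeps: Flow B wins 1 of 3 groups, the one-page checkout wins 2. The one-page checkout wins overall but not every group — no Simpson reversal.

No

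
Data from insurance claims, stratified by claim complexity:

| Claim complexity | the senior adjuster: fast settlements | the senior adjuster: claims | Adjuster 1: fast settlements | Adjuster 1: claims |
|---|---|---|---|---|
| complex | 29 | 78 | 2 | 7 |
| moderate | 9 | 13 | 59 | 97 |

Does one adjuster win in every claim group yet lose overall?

Yes

Complex: the senior adjuster 29/78 = 37.2%, Adjuster 1 2/7 = 28.6% → the senior adjuster
Moderate: the senior adjuster 9/13 = 69.2%, Adjuster 1 59/97 = 60.8% → the senior adjuster
Overall: the senior adjuster 38/91 = 41.8%, Adjuster 1 61/104 = 58.7% → Adjuster 1
The senior adjuster wins each claim group but Adjuster 1 wins overall — the comparison reverses. The senior adjuster's claims skew toward complex, which has a lower base rate.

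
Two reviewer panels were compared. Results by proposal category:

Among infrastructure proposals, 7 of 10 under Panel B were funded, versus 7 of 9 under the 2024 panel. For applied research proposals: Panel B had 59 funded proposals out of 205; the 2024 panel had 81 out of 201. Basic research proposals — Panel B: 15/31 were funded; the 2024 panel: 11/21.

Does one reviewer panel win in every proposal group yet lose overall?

Infrastructure: Panel B 7/10 = 70.0%, the 2024 panel 7/9 = 77.8% → the 2024 panel
Applied research: Panel B 59/205 = 28.8%, the 2024 panel 81/201 = 40.3% → the 2024 panel
Basic research: Panel B 15/31 = 48.4%, the 2024 panel 11/21 = 52.4% → the 2024 panel
Overall: Panel B 81/246 = 32.9%, the 2024 panel 99/231 = 42.9% → the 2024 panel
The 2024 panel wins overall and in every proposal group — no reversal.

No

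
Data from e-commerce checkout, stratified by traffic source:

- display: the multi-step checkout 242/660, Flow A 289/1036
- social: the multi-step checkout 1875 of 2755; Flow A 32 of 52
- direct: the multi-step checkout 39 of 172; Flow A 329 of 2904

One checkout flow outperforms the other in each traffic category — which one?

the multi-step checkout

Display: the multi-step checkout 242/660 = 36.7%, Flow A 289/1036 = 27.9% → the multi-step checkout
Social: the multi-step checkout 1875/2755 = 68.1%, Flow A 32/52 = 61.5% → the multi-step checkout
Direct: the multi-step checkout 39/172 = 22.7%, Flow A 329/2904 = 11.3% → the multi-step checkout
The multi-step checkout has the higher rate in all 3 groups.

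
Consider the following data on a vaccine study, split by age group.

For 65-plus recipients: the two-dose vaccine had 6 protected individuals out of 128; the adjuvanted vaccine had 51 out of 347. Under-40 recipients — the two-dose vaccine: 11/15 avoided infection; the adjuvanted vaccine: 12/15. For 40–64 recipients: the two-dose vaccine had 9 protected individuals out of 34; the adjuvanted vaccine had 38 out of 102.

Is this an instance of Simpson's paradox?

No

65-plus: the two-dose vaccine 6/128 = 4.7%, the adjuvanted vaccine 51/347 = 14.7% → the adjuvanted vaccine
Under-40: the two-dose vaccine 11/15 = 73.3%, the adjuvanted vaccine 12/15 = 80.0% → the adjuvanted vaccine
40–64: the two-dose vaccine 9/34 = 26.5%, the adjuvanted vaccine 38/102 = 37.3% → the adjuvanted vaccine
Overall: the two-dose vaccine 26/177 = 14.7%, the adjuvanted vaccine 101/464 = 21.8% → the adjuvanted vaccine
The adjuvanted vaccine wins overall and in every age group — no reversal.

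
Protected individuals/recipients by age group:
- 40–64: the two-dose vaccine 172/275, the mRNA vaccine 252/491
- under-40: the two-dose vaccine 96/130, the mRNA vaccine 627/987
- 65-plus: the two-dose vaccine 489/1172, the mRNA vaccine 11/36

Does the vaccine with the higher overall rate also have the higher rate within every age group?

40–64: the two-dose vaccine 172/275 = 62.5%, the mRNA vaccine 252/491 = 51.3% → the two-dose vaccine
Under-40: the two-dose vaccine 96/130 = 73.8%, the mRNA vaccine 627/987 = 63.5% → the two-dose vaccine
65-plus: the two-dose vaccine 489/1172 = 41.7%, the mRNA vaccine 11/36 = 30.6% → the two-dose vaccine
Overall: the two-dose vaccine 757/1577 = 48.0%, the mRNA vaccine 890/1514 = 58.8% → the mRNA vaccine
The two-dose vaccine wins each age group but the mRNA vaccine wins overall — the comparison reverses. The two-dose vaccine's recipients skew toward 65-plus, which has a lower base rate.

No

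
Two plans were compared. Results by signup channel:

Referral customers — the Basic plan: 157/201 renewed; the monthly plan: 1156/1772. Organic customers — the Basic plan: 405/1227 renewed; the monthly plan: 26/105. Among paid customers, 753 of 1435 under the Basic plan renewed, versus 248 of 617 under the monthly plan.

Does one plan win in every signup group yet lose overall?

Referral: the Basic plan 157/201 = 78.1%, the monthly plan 1156/1772 = 65.2% → the Basic plan
Organic: the Basic plan 405/1227 = 33.0%, the monthly plan 26/105 = 24.8% → the Basic plan
Paid: the Basic plan 753/1435 = 52.5%, the monthly plan 248/617 = 40.2% → the Basic plan
Overall: the Basic plan 1315/2863 = 45.9%, the monthly plan 1430/2494 = 57.3% → the monthly plan
The Basic plan wins each signup group but the monthly plan wins overall — the comparison reverses. The Basic plan's customers skew toward organic, which has a lower base rate.

Yes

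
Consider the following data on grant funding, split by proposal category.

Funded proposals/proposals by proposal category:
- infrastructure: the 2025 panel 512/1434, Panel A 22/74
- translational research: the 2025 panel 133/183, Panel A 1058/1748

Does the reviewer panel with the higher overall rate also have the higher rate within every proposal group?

No

Infrastructure: the 2025 panel 512/1434 = 35.7%, Panel A 22/74 = 29.7% → the 2025 panel
Translational research: the 2025 panel 133/183 = 72.7%, Panel A 1058/1748 = 60.5% → the 2025 panel
Overall: the 2025 panel 645/1617 = 39.9%, Panel A 1080/1822 = 59.3% → Panel A
The 2025 panel wins each proposal group but Panel A wins overall — the comparison reverses. The 2025 panel's proposals skew toward infrastructure, which has a lower base rate.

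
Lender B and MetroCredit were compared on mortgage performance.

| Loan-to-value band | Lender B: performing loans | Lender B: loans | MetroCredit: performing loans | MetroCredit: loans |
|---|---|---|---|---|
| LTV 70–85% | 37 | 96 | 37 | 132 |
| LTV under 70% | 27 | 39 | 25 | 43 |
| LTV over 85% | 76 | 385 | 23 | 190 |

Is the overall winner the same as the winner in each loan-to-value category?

Yes

LTV 70–85%: Lender B 37/96 = 38.5%, MetroCredit 37/132 = 28.0% → Lender B
LTV under 70%: Lender B 27/39 = 69.2%, MetroCredit 25/43 = 58.1% → Lender B
LTV over 85%: Lender B 76/385 = 19.7%, MetroCredit 23/190 = 12.1% → Lender B
Overall: Lender B 140/520 = 26.9%, MetroCredit 85/365 = 23.3% → Lender B
Lender B wins overall and in every loan-to-value group — no reversal.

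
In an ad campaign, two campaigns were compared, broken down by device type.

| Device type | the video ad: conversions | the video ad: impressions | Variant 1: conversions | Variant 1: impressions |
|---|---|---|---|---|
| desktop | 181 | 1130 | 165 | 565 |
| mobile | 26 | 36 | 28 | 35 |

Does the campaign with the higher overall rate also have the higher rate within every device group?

Yes

Desktop: the video ad 181/1130 = 16.0%, Variant 1 165/565 = 29.2% → Variant 1
Mobile: the video ad 26/36 = 72.2%, Variant 1 28/35 = 80.0% → Variant 1
Overall: the video ad 207/1166 = 17.8%, Variant 1 193/600 = 32.2% → Variant 1
Variant 1 wins overall and in every device group — no reversal.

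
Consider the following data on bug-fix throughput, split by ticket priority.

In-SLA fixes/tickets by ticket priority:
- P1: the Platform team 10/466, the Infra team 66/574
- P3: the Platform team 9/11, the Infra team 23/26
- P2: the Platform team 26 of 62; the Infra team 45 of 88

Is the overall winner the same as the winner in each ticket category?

Yes

P1: the Platform team 10/466 = 2.1%, the Infra team 66/574 = 11.5% → the Infra team
P3: the Platform team 9/11 = 81.8%, the Infra team 23/26 = 88.5% → the Infra team
P2: the Platform team 26/62 = 41.9%, the Infra team 45/88 = 51.1% → the Infra team
Overall: the Platform team 45/539 = 8.3%, the Infra team 134/688 = 19.5% → the Infra team
The Infra team wins overall and in every ticket group — no reversal.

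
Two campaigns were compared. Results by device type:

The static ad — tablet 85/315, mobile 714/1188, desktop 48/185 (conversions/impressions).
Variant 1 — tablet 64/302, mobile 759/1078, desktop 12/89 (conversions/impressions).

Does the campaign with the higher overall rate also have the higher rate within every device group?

No

Tablet: the static ad 85/315 = 27.0%, Variant 1 64/302 = 21.2% → the static ad
Mobile: the static ad 714/1188 = 60.1%, Variant 1 759/1078 = 70.4% → Variant 1
Desktop: the static ad 48/185 = 25.9%, Variant 1 12/89 = 13.5% → the static ad
Overall: the static ad 847/1688 = 50.2%, Variant 1 835/1469 = 56.8% → Variant 1
Neither sweeps: the static ad wins 2 of 3 groups, Variant 1 wins 1. Variant 1 wins overall but not every group — no Simpson reversal.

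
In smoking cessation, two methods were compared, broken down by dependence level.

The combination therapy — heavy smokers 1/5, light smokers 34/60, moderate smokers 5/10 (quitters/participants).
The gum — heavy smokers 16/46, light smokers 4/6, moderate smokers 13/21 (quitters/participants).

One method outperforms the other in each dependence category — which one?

Heavy smokers: the combination therapy 1/5 = 20.0%, the gum 16/46 = 34.8% → the gum
Light smokers: the combination therapy 34/60 = 56.7%, the gum 4/6 = 66.7% → the gum
Moderate smokers: the combination therapy 5/10 = 50.0%, the gum 13/21 = 61.9% → the gum
The gum has the higher rate in all 3 groups.

the gum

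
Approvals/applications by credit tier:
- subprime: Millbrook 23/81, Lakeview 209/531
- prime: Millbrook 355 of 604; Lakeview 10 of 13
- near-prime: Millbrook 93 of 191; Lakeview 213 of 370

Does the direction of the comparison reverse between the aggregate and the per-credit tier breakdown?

Subprime: Millbrook 23/81 = 28.4%, Lakeview 209/531 = 39.4% → Lakeview
Prime: Millbrook 355/604 = 58.8%, Lakeview 10/13 = 76.9% → Lakeview
Near-prime: Millbrook 93/191 = 48.7%, Lakeview 213/370 = 57.6% → Lakeview
Overall: Millbrook 471/876 = 53.8%, Lakeview 432/914 = 47.3% → Millbrook
Lakeview wins each credit group but Millbrook wins overall — the comparison reverses. Lakeview's applications skew toward subprime, which has a lower base rate.

Yes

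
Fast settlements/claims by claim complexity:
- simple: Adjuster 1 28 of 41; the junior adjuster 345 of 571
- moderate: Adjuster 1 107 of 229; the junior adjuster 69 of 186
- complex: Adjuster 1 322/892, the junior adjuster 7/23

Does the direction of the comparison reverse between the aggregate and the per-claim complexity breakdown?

Yes

Simple: Adjuster 1 28/41 = 68.3%, the junior adjuster 345/571 = 60.4% → Adjuster 1
Moderate: Adjuster 1 107/229 = 46.7%, the junior adjuster 69/186 = 37.1% → Adjuster 1
Complex: Adjuster 1 322/892 = 36.1%, the junior adjuster 7/23 = 30.4% → Adjuster 1
Overall: Adjuster 1 457/1162 = 39.3%, the junior adjuster 421/780 = 54.0% → the junior adjuster
Adjuster 1 wins each claim group but the junior adjuster wins overall — the comparison reverses. Adjuster 1's claims skew toward complex, which has a lower base rate.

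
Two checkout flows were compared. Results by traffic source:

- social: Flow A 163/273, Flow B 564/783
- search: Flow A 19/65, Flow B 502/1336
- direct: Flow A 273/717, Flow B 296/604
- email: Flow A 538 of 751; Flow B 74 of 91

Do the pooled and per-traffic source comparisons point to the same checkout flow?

No

Social: Flow A 163/273 = 59.7%, Flow B 564/783 = 72.0% → Flow B
Search: Flow A 19/65 = 29.2%, Flow B 502/1336 = 37.6% → Flow B
Direct: Flow A 273/717 = 38.1%, Flow B 296/604 = 49.0% → Flow B
Email: Flow A 538/751 = 71.6%, Flow B 74/91 = 81.3% → Flow B
Overall: Flow A 993/1806 = 55.0%, Flow B 1436/2814 = 51.0% → Flow A
Flow B wins each traffic group but Flow A wins overall — the comparison reverses. Flow B's sessions skew toward search, which has a lower base rate.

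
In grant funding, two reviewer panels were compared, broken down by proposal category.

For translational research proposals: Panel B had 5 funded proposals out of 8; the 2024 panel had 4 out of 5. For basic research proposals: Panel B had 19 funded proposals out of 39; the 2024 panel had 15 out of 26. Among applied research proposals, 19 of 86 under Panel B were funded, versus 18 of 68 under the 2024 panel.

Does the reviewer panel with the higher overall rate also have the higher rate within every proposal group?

Yes

Translational research: Panel B 5/8 = 62.5%, the 2024 panel 4/5 = 80.0% → the 2024 panel
Basic research: Panel B 19/39 = 48.7%, the 2024 panel 15/26 = 57.7% → the 2024 panel
Applied research: Panel B 19/86 = 22.1%, the 2024 panel 18/68 = 26.5% → the 2024 panel
Overall: Panel B 43/133 = 32.3%, the 2024 panel 37/99 = 37.4% → the 2024 panel
The 2024 panel wins overall and in every proposal group — no reversal.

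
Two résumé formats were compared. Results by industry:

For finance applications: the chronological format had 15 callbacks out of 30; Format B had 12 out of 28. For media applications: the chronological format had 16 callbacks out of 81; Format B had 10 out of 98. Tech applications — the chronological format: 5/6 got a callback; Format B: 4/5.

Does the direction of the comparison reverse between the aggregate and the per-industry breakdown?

Finance: the chronological format 15/30 = 50.0%, Format B 12/28 = 42.9% → the chronological format
Media: the chronological format 16/81 = 19.8%, Format B 10/98 = 10.2% → the chronological format
Tech: the chronological format 5/6 = 83.3%, Format B 4/5 = 80.0% → the chronological format
Overall: the chronological format 36/117 = 30.8%, Format B 26/131 = 19.8% → the chronological format
The chronological format wins overall and in every industry group — no reversal.

No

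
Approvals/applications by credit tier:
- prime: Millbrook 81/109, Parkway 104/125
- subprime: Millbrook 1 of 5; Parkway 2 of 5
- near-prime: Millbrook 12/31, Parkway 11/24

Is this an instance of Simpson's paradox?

No

Prime: Millbrook 81/109 = 74.3%, Parkway 104/125 = 83.2% → Parkway
Subprime: Millbrook 1/5 = 20.0%, Parkway 2/5 = 40.0% → Parkway
Near-prime: Millbrook 12/31 = 38.7%, Parkway 11/24 = 45.8% → Parkway
Overall: Millbrook 94/145 = 64.8%, Parkway 117/154 = 76.0% → Parkway
Parkway wins overall and in every credit group — no reversal.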